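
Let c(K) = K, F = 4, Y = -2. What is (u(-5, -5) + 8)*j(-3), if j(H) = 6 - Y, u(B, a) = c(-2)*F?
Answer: 0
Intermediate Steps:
u(B, a) = -8 (u(B, a) = -2*4 = -8)
j(H) = 8 (j(H) = 6 - 1*(-2) = 6 + 2 = 8)
(u(-5, -5) + 8)*j(-3) = (-8 + 8)*8 = 0*8 = 0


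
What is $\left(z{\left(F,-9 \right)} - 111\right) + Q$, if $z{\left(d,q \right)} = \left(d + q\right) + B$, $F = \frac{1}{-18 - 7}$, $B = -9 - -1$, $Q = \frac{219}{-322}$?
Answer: $- \frac{1036197}{8050} \approx -128.72$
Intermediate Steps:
$Q = - \frac{219}{322}$ ($Q = 219 \left(- \frac{1}{322}\right) = - \frac{219}{322} \approx -0.68012$)
$B = -8$ ($B = -9 + 1 = -8$)
$F = - \frac{1}{25}$ ($F = \frac{1}{-25} = - \frac{1}{25} \approx -0.04$)
$z{\left(d,q \right)} = -8 + d + q$ ($z{\left(d,q \right)} = \left(d + q\right) - 8 = -8 + d + q$)
$\left(z{\left(F,-9 \right)} - 111\right) + Q = \left(\left(-8 - \frac{1}{25} - 9\right) - 111\right) - \frac{219}{322} = \left(- \frac{426}{25} - 111\right) - \frac{219}{322} = - \frac{3201}{25} - \frac{219}{322} = - \frac{1036197}{8050}$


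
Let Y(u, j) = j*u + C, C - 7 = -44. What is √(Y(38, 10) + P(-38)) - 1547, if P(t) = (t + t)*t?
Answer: -1547 + 3*√359 ≈ -1490.2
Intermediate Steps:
C = -37 (C = 7 - 44 = -37)
Y(u, j) = -37 + j*u (Y(u, j) = j*u - 37 = -37 + j*u)
P(t) = 2*t² (P(t) = (2*t)*t = 2*t²)
√(Y(38, 10) + P(-38)) - 1547 = √((-37 + 10*38) + 2*(-38)²) - 1547 = √((-37 + 380) + 2*1444) - 1547 = √(343 + 2888) - 1547 = √3231 - 1547 = 3*√359 - 1547 = -1547 + 3*√359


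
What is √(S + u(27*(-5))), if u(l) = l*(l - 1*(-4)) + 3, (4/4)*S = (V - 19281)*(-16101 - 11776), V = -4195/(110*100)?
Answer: √26016198203666/220 ≈ 23185.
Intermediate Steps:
V = -839/2200 (V = -4195/11000 = -4195*1/11000 = -839/2200 ≈ -0.38136)
S = 1182515550203/2200 (S = (-839/2200 - 19281)*(-16101 - 11776) = -42419039/2200*(-27877) = 1182515550203/2200 ≈ 5.3751e+8)
u(l) = 3 + l*(4 + l) (u(l) = l*(l + 4) + 3 = l*(4 + l) + 3 = 3 + l*(4 + l))
√(S + u(27*(-5))) = √(1182515550203/2200 + (3 + (27*(-5))² + 4*(27*(-5)))) = √(1182515550203/2200 + (3 + (-135)² + 4*(-135))) = √(1182515550203/2200 + (3 + 18225 - 540)) = √(1182515550203/2200 + 17688) = √(1182554463803/2200) = √26016198203666/220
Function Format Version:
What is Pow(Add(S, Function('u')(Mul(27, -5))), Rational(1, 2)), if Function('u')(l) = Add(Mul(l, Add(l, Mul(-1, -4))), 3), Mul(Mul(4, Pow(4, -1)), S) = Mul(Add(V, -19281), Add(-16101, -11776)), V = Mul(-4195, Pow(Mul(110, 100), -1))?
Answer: Mul(Rational(1, 220), Pow(26016198203666, Rational(1, 2))) ≈ 23185.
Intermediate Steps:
V = Rational(-839, 2200) (V = Mul(-4195, Pow(11000, -1)) = Mul(-4195, Rational(1, 11000)) = Rational(-839, 2200) ≈ -0.38136)
S = Rational(1182515550203, 2200) (S = Mul(Add(Rational(-839, 2200), -19281), Add(-16101, -11776)) = Mul(Rational(-42419039, 2200), -27877) = Rational(1182515550203, 2200) ≈ 5.3751e+8)
Function('u')(l) = Add(3, Mul(l, Add(4, l))) (Function('u')(l) = Add(Mul(l, Add(l, 4)), 3) = Add(Mul(l, Add(4, l)), 3) = Add(3, Mul(l, Add(4, l))))
Pow(Add(S, Function('u')(Mul(27, -5))), Rational(1, 2)) = Pow(Add(Rational(1182515550203, 2200), Add(3, Pow(Mul(27, -5), 2), Mul(4, Mul(27, -5)))), Rational(1, 2)) = Pow(Add(Rational(1182515550203, 2200), Add(3, Pow(-135, 2), Mul(4, -135))), Rational(1, 2)) = Pow(Add(Rational(1182515550203, 2200), Add(3, 18225, -540)), Rational(1, 2)) = Pow(Add(Rational(1182515550203, 2200), 17688), Rational(1, 2)) = Pow(Rational(1182554463803, 2200), Rational(1, 2)) = Mul(Rational(1, 220), Pow(26016198203666, Rational(1, 2)))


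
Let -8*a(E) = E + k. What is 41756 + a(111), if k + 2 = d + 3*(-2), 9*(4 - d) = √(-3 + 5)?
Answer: 333941/8 + √2/72 ≈ 41743.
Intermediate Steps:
d = 4 - √2/9 (d = 4 - √(-3 + 5)/9 = 4 - √2/9 ≈ 3.8429)
k = -4 - √2/9 (k = -2 + ((4 - √2/9) + 3*(-2)) = -2 + ((4 - √2/9) - 6) = -2 + (-2 - √2/9) = -4 - √2/9 ≈ -4.1571)
a(E) = ½ - E/8 + √2/72 (a(E) = -(E + (-4 - √2/9))/8 = -(-4 + E - √2/9)/8 = ½ - E/8 + √2/72)
41756 + a(111) = 41756 + (½ - ⅛*111 + √2/72) = 41756 + (½ - 111/8 + √2/72) = 41756 + (-107/8 + √2/72) = 333941/8 + √2/72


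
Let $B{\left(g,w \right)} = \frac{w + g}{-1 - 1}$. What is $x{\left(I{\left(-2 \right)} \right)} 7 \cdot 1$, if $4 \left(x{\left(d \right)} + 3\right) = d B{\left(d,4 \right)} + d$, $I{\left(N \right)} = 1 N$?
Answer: $-21$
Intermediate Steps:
$B{\left(g,w \right)} = - \frac{g}{2} - \frac{w}{2}$ ($B{\left(g,w \right)} = \frac{g + w}{-2} = \left(g + w\right) \left(- \frac{1}{2}\right) = - \frac{g}{2} - \frac{w}{2}$)
$I{\left(N \right)} = N$
$x{\left(d \right)} = -3 + \frac{d}{4} + \frac{d \left(-2 - \frac{d}{2}\right)}{4}$ ($x{\left(d \right)} = -3 + \frac{d \left(- \frac{d}{2} - 2\right) + d}{4} = -3 + \frac{d \left(-2 - \frac{d}{2}\right) + d}{4} = -3 + \frac{d + d \left(-2 - \frac{d}{2}\right)}{4} = -3 + \left(\frac{d}{4} + \frac{d \left(-2 - \frac{d}{2}\right)}{4}\right) = -3 + \frac{d}{4} + \frac{d \left(-2 - \frac{d}{2}\right)}{4}$)
$x{\left(I{\left(-2 \right)} \right)} 7 \cdot 1 = \left(-3 + \frac{1}{4} \left(-2\right) - - \frac{4 - 2}{4}\right) 7 \cdot 1 = \left(-3 - \frac{1}{2} - \left(- \frac{1}{4}\right) 2\right) 7 \cdot 1 = \left(-3 - \frac{1}{2} + \frac{1}{2}\right) 7 \cdot 1 = \left(-3\right) 7 \cdot 1 = \left(-21\right) 1 = -21$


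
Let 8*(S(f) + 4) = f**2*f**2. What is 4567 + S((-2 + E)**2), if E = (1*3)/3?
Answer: 36505/8 ≈ 4563.1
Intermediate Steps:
E = 1 (E = 3*(1/3) = 1)
S(f) = -4 + f**4/8 (S(f) = -4 + (f**2*f**2)/8 = -4 + f**4/8)
4567 + S((-2 + E)**2) = 4567 + (-4 + ((-2 + 1)**2)**4/8) = 4567 + (-4 + ((-1)**2)**4/8) = 4567 + (-4 + (1/8)*1**4) = 4567 + (-4 + (1/8)*1) = 4567 + (-4 + 1/8) = 4567 - 31/8 = 36505/8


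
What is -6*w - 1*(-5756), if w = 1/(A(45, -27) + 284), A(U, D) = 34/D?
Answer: 21970571/3817 ≈ 5756.0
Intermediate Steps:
w = 27/7634 (w = 1/(34/(-27) + 284) = 1/(34*(-1/27) + 284) = 1/(-34/27 + 284) = 1/(7634/27) = 27/7634 ≈ 0.0035368)
-6*w - 1*(-5756) = -6*27/7634 - 1*(-5756) = -81/3817 + 5756 = 21970571/3817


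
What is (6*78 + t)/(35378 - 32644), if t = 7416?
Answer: 3942/1367 ≈ 2.8837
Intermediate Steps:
(6*78 + t)/(35378 - 32644) = (6*78 + 7416)/(35378 - 32644) = (468 + 7416)/2734 = 7884*(1/2734) = 3942/1367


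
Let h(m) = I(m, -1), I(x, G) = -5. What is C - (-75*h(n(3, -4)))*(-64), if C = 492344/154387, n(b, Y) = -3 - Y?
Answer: 3705780344/154387 ≈ 24003.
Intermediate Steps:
h(m) = -5
C = 492344/154387 (C = 492344*(1/154387) = 492344/154387 ≈ 3.1890)
C - (-75*h(n(3, -4)))*(-64) = 492344/154387 - (-75*(-5))*(-64) = 492344/154387 - 375*(-64) = 492344/154387 - 1*(-24000) = 492344/154387 + 24000 = 3705780344/154387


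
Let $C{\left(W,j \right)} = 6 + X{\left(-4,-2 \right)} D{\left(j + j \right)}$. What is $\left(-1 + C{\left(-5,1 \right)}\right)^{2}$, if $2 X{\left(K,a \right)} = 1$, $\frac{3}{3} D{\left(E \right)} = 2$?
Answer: $36$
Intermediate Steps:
$D{\left(E \right)} = 2$
$X{\left(K,a \right)} = \frac{1}{2}$ ($X{\left(K,a \right)} = \frac{1}{2} \cdot 1 = \frac{1}{2}$)
$C{\left(W,j \right)} = 7$ ($C{\left(W,j \right)} = 6 + \frac{1}{2} \cdot 2 = 6 + 1 = 7$)
$\left(-1 + C{\left(-5,1 \right)}\right)^{2} = \left(-1 + 7\right)^{2} = 6^{2} = 36$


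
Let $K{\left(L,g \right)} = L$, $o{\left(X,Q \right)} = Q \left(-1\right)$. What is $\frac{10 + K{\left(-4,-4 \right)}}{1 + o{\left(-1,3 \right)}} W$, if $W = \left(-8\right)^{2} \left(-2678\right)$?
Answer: $514176$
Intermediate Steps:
$o{\left(X,Q \right)} = - Q$
$W = -171392$ ($W = 64 \left(-2678\right) = -171392$)
$\frac{10 + K{\left(-4,-4 \right)}}{1 + o{\left(-1,3 \right)}} W = \frac{10 - 4}{1 - 3} \left(-171392\right) = \frac{6}{1 - 3} \left(-171392\right) = \frac{6}{-2} \left(-171392\right) = 6 \left(- \frac{1}{2}\right) \left(-171392\right) = \left(-3\right) \left(-171392\right) = 514176$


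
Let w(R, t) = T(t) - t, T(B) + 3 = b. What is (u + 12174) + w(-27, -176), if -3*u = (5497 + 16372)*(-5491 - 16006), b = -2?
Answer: 470154928/3 ≈ 1.5672e+8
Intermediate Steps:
T(B) = -5 (T(B) = -3 - 2 = -5)
u = 470117893/3 (u = -(5497 + 16372)*(-5491 - 16006)/3 = -21869*(-21497)/3 = -⅓*(-470117893) = 470117893/3 ≈ 1.5671e+8)
w(R, t) = -5 - t
(u + 12174) + w(-27, -176) = (470117893/3 + 12174) + (-5 - 1*(-176)) = 470154415/3 + (-5 + 176) = 470154415/3 + 171 = 470154928/3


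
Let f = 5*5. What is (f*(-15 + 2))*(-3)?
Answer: 975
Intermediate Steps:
f = 25
(f*(-15 + 2))*(-3) = (25*(-15 + 2))*(-3) = (25*(-13))*(-3) = -325*(-3) = 975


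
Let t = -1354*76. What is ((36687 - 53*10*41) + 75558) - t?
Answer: 193419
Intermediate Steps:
t = -102904
((36687 - 53*10*41) + 75558) - t = ((36687 - 53*10*41) + 75558) - 1*(-102904) = ((36687 - 530*41) + 75558) + 102904 = ((36687 - 21730) + 75558) + 102904 = (14957 + 75558) + 102904 = 90515 + 102904 = 193419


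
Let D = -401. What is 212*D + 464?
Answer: -84548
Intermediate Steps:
212*D + 464 = 212*(-401) + 464 = -85012 + 464 = -84548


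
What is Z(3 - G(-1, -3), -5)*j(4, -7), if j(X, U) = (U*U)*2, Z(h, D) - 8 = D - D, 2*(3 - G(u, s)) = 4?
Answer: 784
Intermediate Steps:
G(u, s) = 1 (G(u, s) = 3 - ½*4 = 3 - 2 = 1)
Z(h, D) = 8 (Z(h, D) = 8 + (D - D) = 8 + 0 = 8)
j(X, U) = 2*U² (j(X, U) = U²*2 = 2*U²)
Z(3 - G(-1, -3), -5)*j(4, -7) = 8*(2*(-7)²) = 8*(2*49) = 8*98 = 784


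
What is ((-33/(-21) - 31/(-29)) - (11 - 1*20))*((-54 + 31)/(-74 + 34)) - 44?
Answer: -302931/8120 ≈ -37.307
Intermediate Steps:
((-33/(-21) - 31/(-29)) - (11 - 1*20))*((-54 + 31)/(-74 + 34)) - 44 = ((-33*(-1/21) - 31*(-1/29)) - (11 - 20))*(-23/(-40)) - 44 = ((11/7 + 31/29) - 1*(-9))*(-23*(-1/40)) - 44 = (536/203 + 9)*(23/40) - 44 = (2363/203)*(23/40) - 44 = 54349/8120 - 44 = -302931/8120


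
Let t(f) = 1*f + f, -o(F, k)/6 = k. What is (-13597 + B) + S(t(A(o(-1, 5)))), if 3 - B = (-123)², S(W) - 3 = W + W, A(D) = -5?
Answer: -28740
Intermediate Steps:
o(F, k) = -6*k
t(f) = 2*f (t(f) = f + f = 2*f)
S(W) = 3 + 2*W (S(W) = 3 + (W + W) = 3 + 2*W)
B = -15126 (B = 3 - 1*(-123)² = 3 - 1*15129 = 3 - 15129 = -15126)
(-13597 + B) + S(t(A(o(-1, 5)))) = (-13597 - 15126) + (3 + 2*(2*(-5))) = -28723 + (3 + 2*(-10)) = -28723 + (3 - 20) = -28723 - 17 = -28740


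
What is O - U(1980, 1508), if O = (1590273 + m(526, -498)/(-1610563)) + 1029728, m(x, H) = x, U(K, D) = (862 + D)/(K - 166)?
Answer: 3827244831206404/1460780641 ≈ 2.6200e+6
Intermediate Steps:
U(K, D) = (862 + D)/(-166 + K)
O = 4219676670037/1610563 (O = (1590273 + 526/(-1610563)) + 1029728 = (1590273 + 526*(-1/1610563)) + 1029728 = (1590273 - 526/1610563) + 1029728 = 2561234853173/1610563 + 1029728 = 4219676670037/1610563 ≈ 2.6200e+6)
O - U(1980, 1508) = 4219676670037/1610563 - (862 + 1508)/(-166 + 1980) = 4219676670037/1610563 - 2370/1814 = 4219676670037/1610563 - 1*1185/907 = 4219676670037/1610563 - 1185/907 = 3827244831206404/1460780641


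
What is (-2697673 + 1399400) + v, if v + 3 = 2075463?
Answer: 777187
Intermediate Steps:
v = 2075460 (v = -3 + 2075463 = 2075460)
(-2697673 + 1399400) + v = (-2697673 + 1399400) + 2075460 = -1298273 + 2075460 = 777187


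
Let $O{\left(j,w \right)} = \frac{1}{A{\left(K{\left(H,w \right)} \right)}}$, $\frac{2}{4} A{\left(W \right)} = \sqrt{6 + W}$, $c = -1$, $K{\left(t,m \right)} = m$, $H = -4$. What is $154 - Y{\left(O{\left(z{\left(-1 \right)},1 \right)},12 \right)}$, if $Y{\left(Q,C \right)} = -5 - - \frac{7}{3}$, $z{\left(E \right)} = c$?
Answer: $\frac{470}{3} \approx 156.67$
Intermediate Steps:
$z{\left(E \right)} = -1$
$A{\left(W \right)} = 2 \sqrt{6 + W}$
$O{\left(j,w \right)} = \frac{1}{2 \sqrt{6 + w}}$
$Y{\left(Q,C \right)} = - \frac{8}{3}$ ($Y{\left(Q,C \right)} = -5 - \left(-7\right) \frac{1}{3} = -5 - - \frac{7}{3} = -5 + \frac{7}{3} = - \frac{8}{3}$)
$154 - Y{\left(O{\left(z{\left(-1 \right)},1 \right)},12 \right)} = 154 - - \frac{8}{3} = 154 + \frac{8}{3} = \frac{470}{3}$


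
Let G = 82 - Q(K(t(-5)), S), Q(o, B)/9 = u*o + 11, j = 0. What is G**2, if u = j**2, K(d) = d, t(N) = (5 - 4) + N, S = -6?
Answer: 289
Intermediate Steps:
t(N) = 1 + N
u = 0 (u = 0**2 = 0)
Q(o, B) = 99 (Q(o, B) = 9*(0*o + 11) = 9*(0 + 11) = 9*11 = 99)
G = -17 (G = 82 - 1*99 = 82 - 99 = -17)
G**2 = (-17)**2 = 289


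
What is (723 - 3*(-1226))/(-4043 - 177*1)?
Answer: -4401/4220 ≈ -1.0429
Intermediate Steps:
(723 - 3*(-1226))/(-4043 - 177*1) = (723 + 3678)/(-4043 - 177) = 4401/(-4220) = 4401*(-1/4220) = -4401/4220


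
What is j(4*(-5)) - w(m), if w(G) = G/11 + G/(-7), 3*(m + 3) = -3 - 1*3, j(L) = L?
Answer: -1560/77 ≈ -20.260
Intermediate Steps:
m = -5 (m = -3 + (-3 - 1*3)/3 = -3 + (-3 - 3)/3 = -3 + (1/3)*(-6) = -3 - 2 = -5)
w(G) = -4*G/77 (w(G) = G*(1/11) + G*(-1/7) = G/11 - G/7 = -4*G/77)
j(4*(-5)) - w(m) = 4*(-5) - (-4)*(-5)/77 = -20 - 1*20/77 = -20 - 20/77 = -1560/77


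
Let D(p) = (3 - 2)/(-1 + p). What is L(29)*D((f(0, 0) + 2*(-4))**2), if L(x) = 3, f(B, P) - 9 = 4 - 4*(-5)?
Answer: 1/208 ≈ 0.0048077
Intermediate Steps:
f(B, P) = 33 (f(B, P) = 9 + (4 - 4*(-5)) = 9 + (4 + 20) = 9 + 24 = 33)
D(p) = 1/(-1 + p)
L(29)*D((f(0, 0) + 2*(-4))**2) = 3/(-1 + (33 + 2*(-4))**2) = 3/(-1 + (33 - 8)**2) = 3/(-1 + 25**2) = 3/(-1 + 625) = 3/624 = 3*(1/624) = 1/208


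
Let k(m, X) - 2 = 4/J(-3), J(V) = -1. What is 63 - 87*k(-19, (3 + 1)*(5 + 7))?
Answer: 237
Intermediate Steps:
k(m, X) = -2 (k(m, X) = 2 + 4/(-1) = 2 + 4*(-1) = 2 - 4 = -2)
63 - 87*k(-19, (3 + 1)*(5 + 7)) = 63 - 87*(-2) = 63 + 174 = 237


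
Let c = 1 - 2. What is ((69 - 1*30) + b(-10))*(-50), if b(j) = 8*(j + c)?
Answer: 2450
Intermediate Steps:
c = -1
b(j) = -8 + 8*j (b(j) = 8*(j - 1) = 8*(-1 + j) = -8 + 8*j)
((69 - 1*30) + b(-10))*(-50) = ((69 - 1*30) + (-8 + 8*(-10)))*(-50) = ((69 - 30) + (-8 - 80))*(-50) = (39 - 88)*(-50) = -49*(-50) = 2450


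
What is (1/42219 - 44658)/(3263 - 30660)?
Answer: 1885416101/1156673943 ≈ 1.6300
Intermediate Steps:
(1/42219 - 44658)/(3263 - 30660) = (1/42219 - 44658)/(-27397) = -1885416101/42219*(-1/27397) = 1885416101/1156673943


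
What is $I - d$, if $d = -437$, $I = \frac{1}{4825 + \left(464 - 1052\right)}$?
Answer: $\frac{1851570}{4237} \approx 437.0$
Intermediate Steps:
$I = \frac{1}{4237}$ ($I = \frac{1}{4825 + \left(464 - 1052\right)} = \frac{1}{4825 - 588} = \frac{1}{4237} \approx 0.00023602$)
$I - d = \frac{1}{4237} - -437 = \frac{1}{4237} + 437 = \frac{1851570}{4237}$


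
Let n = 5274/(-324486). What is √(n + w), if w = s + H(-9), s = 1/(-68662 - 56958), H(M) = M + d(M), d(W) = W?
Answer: I*√2566413719596869505/377425290 ≈ 4.2446*I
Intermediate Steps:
H(M) = 2*M (H(M) = M + M = 2*M)
s = -1/125620 (s = 1/(-125620) = -1/125620 ≈ -7.9605e-6)
n = -293/18027 (n = 5274*(-1/324486) = -293/18027 ≈ -0.016253)
w = -2261161/125620 (w = -1/125620 + 2*(-9) = -1/125620 - 18 = -2261161/125620 ≈ -18.000)
√(n + w) = √(-293/18027 - 2261161/125620) = √(-40798756007/2264551740) = I*√2566413719596869505/377425290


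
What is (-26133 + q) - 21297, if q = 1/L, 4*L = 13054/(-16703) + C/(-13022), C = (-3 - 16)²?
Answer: -8349449820394/176018971 ≈ -47435.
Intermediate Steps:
C = 361 (C = (-19)² = 361)
L = -176018971/870025864 (L = (13054/(-16703) + 361/(-13022))/4 = (13054*(-1/16703) + 361*(-1/13022))/4 = (-13054/16703 - 361/13022)/4 = (¼)*(-176018971/217506466) = -176018971/870025864 ≈ -0.20231)
q = -870025864/176018971 (q = 1/(-176018971/870025864) = -870025864/176018971 ≈ -4.9428)
(-26133 + q) - 21297 = (-26133 - 870025864/176018971) - 21297 = -4600773795007/176018971 - 21297 = -8349449820394/176018971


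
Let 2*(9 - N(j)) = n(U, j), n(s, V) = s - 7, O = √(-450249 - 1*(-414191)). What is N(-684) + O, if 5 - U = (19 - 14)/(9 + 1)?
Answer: 41/4 + 11*I*√298 ≈ 10.25 + 189.89*I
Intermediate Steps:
U = 9/2 (U = 5 - (19 - 14)/(9 + 1) = 5 - 5/10 = 5 - 1*½ = 5 - ½ = 9/2 ≈ 4.5000)
O = 11*I*√298 (O = √(-450249 + 414191) = √(-36058) = 11*I*√298 ≈ 189.89*I)
n(s, V) = -7 + s
N(j) = 41/4 (N(j) = 9 - (-7 + 9/2)/2 = 9 - ½*(-5/2) = 9 + 5/4 = 41/4)
N(-684) + O = 41/4 + 11*I*√298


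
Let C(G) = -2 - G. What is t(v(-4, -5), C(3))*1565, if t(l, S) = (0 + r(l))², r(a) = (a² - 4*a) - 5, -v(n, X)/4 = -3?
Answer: 12959765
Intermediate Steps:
v(n, X) = 12 (v(n, X) = -4*(-3) = 12)
r(a) = -5 + a² - 4*a
t(l, S) = (-5 + l² - 4*l)² (t(l, S) = (0 + (-5 + l² - 4*l))² = (-5 + l² - 4*l)²)
t(v(-4, -5), C(3))*1565 = (5 - 1*12² + 4*12)²*1565 = (5 - 1*144 + 48)²*1565 = (5 - 144 + 48)²*1565 = (-91)²*1565 = 8281*1565 = 12959765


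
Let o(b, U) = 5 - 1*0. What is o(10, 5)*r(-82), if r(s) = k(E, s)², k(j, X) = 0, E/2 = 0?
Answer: 0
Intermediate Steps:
E = 0 (E = 2*0 = 0)
o(b, U) = 5 (o(b, U) = 5 + 0 = 5)
r(s) = 0 (r(s) = 0² = 0)
o(10, 5)*r(-82) = 5*0 = 0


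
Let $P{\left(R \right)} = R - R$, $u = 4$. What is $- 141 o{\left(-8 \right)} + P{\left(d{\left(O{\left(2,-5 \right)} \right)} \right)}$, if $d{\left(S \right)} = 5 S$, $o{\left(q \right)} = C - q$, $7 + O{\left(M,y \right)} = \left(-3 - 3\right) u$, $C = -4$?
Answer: $-564$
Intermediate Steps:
$O{\left(M,y \right)} = -31$ ($O{\left(M,y \right)} = -7 + \left(-3 - 3\right) 4 = -7 - 24 = -31$)
$o{\left(q \right)} = -4 - q$
$P{\left(R \right)} = 0$
$- 141 o{\left(-8 \right)} + P{\left(d{\left(O{\left(2,-5 \right)} \right)} \right)} = - 141 \left(-4 - -8\right) + 0 = - 141 \left(-4 + 8\right) + 0 = \left(-141\right) 4 + 0 = -564 + 0 = -564$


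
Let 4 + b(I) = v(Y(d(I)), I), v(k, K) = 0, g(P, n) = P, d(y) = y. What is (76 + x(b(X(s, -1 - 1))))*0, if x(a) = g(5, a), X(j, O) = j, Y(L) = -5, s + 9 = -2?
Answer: 0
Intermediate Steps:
s = -11 (s = -9 - 2 = -11)
b(I) = -4 (b(I) = -4 + 0 = -4)
x(a) = 5
(76 + x(b(X(s, -1 - 1))))*0 = (76 + 5)*0 = 81*0 = 0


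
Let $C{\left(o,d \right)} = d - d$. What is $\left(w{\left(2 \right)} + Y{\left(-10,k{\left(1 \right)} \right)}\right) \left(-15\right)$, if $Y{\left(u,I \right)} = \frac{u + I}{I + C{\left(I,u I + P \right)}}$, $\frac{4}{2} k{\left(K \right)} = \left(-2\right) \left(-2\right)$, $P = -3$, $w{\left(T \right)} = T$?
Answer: $30$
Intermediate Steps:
$k{\left(K \right)} = 2$ ($k{\left(K \right)} = \frac{\left(-2\right) \left(-2\right)}{2} = \frac{1}{2} \cdot 4 = 2$)
$C{\left(o,d \right)} = 0$
$Y{\left(u,I \right)} = \frac{I + u}{I}$ ($Y{\left(u,I \right)} = \frac{u + I}{I + 0} = \frac{I + u}{I}$)
$\left(w{\left(2 \right)} + Y{\left(-10,k{\left(1 \right)} \right)}\right) \left(-15\right) = \left(2 + \frac{2 - 10}{2}\right) \left(-15\right) = \left(2 + \frac{1}{2} \left(-8\right)\right) \left(-15\right) = \left(2 - 4\right) \left(-15\right) = \left(-2\right) \left(-15\right) = 30$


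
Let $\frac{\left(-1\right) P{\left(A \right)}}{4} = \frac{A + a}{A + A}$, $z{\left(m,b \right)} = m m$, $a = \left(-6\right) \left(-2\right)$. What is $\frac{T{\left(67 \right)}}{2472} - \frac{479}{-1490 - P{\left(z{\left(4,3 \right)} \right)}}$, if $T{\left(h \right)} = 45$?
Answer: $\frac{833987}{2449752} \approx 0.34044$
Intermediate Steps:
$a = 12$
$z{\left(m,b \right)} = m^{2}$
$P{\left(A \right)} = - \frac{2 \left(12 + A\right)}{A}$ ($P{\left(A \right)} = - 4 \frac{A + 12}{A + A} = - 4 \frac{12 + A}{2 A} = - \frac{2 \left(12 + A\right)}{A}$)
$\frac{T{\left(67 \right)}}{2472} - \frac{479}{-1490 - P{\left(z{\left(4,3 \right)} \right)}} = \frac{45}{2472} - \frac{479}{-1490 - \left(-2 - \frac{24}{4^{2}}\right)} = 45 \cdot \frac{1}{2472} - \frac{479}{-1490 - \left(-2 - \frac{24}{16}\right)} = \frac{15}{824} - \frac{479}{-1490 - \left(-2 - \frac{3}{2}\right)} = \frac{15}{824} - \frac{479}{-1490 - - \frac{7}{2}} = \frac{15}{824} - \frac{479}{-1490 + \frac{7}{2}} = \frac{15}{824} - \frac{479}{- \frac{2973}{2}} = \frac{15}{824} - - \frac{958}{2973} = \frac{15}{824} + \frac{958}{2973} = \frac{833987}{2449752}$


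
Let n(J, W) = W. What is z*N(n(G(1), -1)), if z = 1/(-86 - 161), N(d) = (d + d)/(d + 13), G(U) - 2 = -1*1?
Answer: 1/1482 ≈ 0.00067476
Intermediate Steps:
G(U) = 1 (G(U) = 2 - 1*1 = 2 - 1 = 1)
N(d) = 2*d/(13 + d) (N(d) = (2*d)/(13 + d) = 2*d/(13 + d))
z = -1/247 (z = 1/(-247) = -1/247 ≈ -0.0040486)
z*N(n(G(1), -1)) = -2*(-1)/(247*(13 - 1)) = -2*(-1)/(247*12) = -1/247*(-⅙) = 1/1482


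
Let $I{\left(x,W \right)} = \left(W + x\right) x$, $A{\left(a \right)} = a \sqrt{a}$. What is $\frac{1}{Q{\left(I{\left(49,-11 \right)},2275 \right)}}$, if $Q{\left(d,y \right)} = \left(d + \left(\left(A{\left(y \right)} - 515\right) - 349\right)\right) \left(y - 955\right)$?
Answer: $- \frac{499}{7770543574860} + \frac{2275 \sqrt{91}}{3108217429944} \approx 6.918 \cdot 10^{-9}$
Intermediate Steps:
$A{\left(a \right)} = a^{\frac{3}{2}}$
$I{\left(x,W \right)} = x \left(W + x\right)$
$Q{\left(d,y \right)} = \left(-955 + y\right) \left(-864 + d + y^{\frac{3}{2}}\right)$ ($Q{\left(d,y \right)} = \left(d + \left(\left(y^{\frac{3}{2}} - 515\right) - 349\right)\right) \left(y - 955\right) = \left(d + \left(\left(-515 + y^{\frac{3}{2}}\right) - 349\right)\right) \left(-955 + y\right) = \left(d + \left(-864 + y^{\frac{3}{2}}\right)\right) \left(-955 + y\right) = \left(-864 + d + y^{\frac{3}{2}}\right) \left(-955 + y\right) = \left(-955 + y\right) \left(-864 + d + y^{\frac{3}{2}}\right)$)
$\frac{1}{Q{\left(I{\left(49,-11 \right)},2275 \right)}} = \frac{1}{825120 + 2275^{\frac{5}{2}} - 955 \cdot 49 \left(-11 + 49\right) - 955 \cdot 2275^{\frac{3}{2}} - 1965600 + 49 \left(-11 + 49\right) 2275} = \frac{1}{825120 + 25878125 \sqrt{91} - 955 \cdot 49 \cdot 38 - 955 \cdot 11375 \sqrt{91} - 1965600 + 49 \cdot 38 \cdot 2275} = \frac{1}{825120 + 25878125 \sqrt{91} - 1778210 - 10863125 \sqrt{91} - 1965600 + 1862 \cdot 2275} = \frac{1}{825120 + 25878125 \sqrt{91} - 1778210 - 10863125 \sqrt{91} - 1965600 + 4236050} = \frac{1}{1317360 + 15015000 \sqrt{91}}$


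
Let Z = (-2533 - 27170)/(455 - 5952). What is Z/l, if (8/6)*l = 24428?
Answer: 9901/33570179 ≈ 0.00029493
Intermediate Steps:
l = 18321 (l = (¾)*24428 = 18321)
Z = 29703/5497 (Z = -29703/(-5497) = -29703*(-1/5497) = 29703/5497 ≈ 5.4035)
Z/l = (29703/5497)/18321 = (29703/5497)*(1/18321) = 9901/33570179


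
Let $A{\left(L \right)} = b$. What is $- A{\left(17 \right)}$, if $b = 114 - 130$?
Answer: $16$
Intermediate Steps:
$b = -16$ ($b = 114 - 130 = -16$)
$A{\left(L \right)} = -16$
$- A{\left(17 \right)} = \left(-1\right) \left(-16\right) = 16$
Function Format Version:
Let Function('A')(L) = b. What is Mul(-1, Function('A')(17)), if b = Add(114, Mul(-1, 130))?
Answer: 16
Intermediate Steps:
b = -16 (b = Add(114, -130) = -16)
Function('A')(L) = -16
Mul(-1, Function('A')(17)) = Mul(-1, -16) = 16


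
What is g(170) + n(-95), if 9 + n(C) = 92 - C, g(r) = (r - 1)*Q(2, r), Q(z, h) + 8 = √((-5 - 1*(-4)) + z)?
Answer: -1005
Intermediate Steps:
Q(z, h) = -8 + √(-1 + z) (Q(z, h) = -8 + √((-5 - 1*(-4)) + z) = -8 + √((-5 + 4) + z) = -8 + √(-1 + z))
g(r) = 7 - 7*r (g(r) = (r - 1)*(-8 + √(-1 + 2)) = (-1 + r)*(-8 + √1) = (-1 + r)*(-8 + 1) = (-1 + r)*(-7) = 7 - 7*r)
n(C) = 83 - C (n(C) = -9 + (92 - C) = 83 - C)
g(170) + n(-95) = (7 - 7*170) + (83 - 1*(-95)) = (7 - 1190) + (83 + 95) = -1183 + 178 = -1005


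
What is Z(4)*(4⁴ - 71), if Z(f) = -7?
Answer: -1295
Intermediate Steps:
Z(4)*(4⁴ - 71) = -7*(4⁴ - 71) = -7*(256 - 71) = -7*185 = -1295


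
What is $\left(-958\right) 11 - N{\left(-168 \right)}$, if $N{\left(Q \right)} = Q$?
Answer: $-10370$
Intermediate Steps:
$\left(-958\right) 11 - N{\left(-168 \right)} = \left(-958\right) 11 - -168 = -10538 + 168 = -10370$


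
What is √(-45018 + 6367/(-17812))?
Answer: I*√3570713675299/8906 ≈ 212.18*I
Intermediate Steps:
√(-45018 + 6367/(-17812)) = √(-45018 + 6367*(-1/17812)) = √(-45018 - 6367/17812) = √(-801866983/17812) = I*√3570713675299/8906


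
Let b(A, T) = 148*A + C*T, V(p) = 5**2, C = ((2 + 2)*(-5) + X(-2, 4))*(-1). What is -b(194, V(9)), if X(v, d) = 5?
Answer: -29087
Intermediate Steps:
C = 15 (C = ((2 + 2)*(-5) + 5)*(-1) = (4*(-5) + 5)*(-1) = (-20 + 5)*(-1) = -15*(-1) = 15)
V(p) = 25
b(A, T) = 15*T + 148*A (b(A, T) = 148*A + 15*T = 15*T + 148*A)
-b(194, V(9)) = -(15*25 + 148*194) = -(375 + 28712) = -1*29087 = -29087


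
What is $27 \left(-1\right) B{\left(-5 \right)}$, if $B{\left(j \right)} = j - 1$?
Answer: $162$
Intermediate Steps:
$B{\left(j \right)} = -1 + j$ ($B{\left(j \right)} = j - 1 = -1 + j$)
$27 \left(-1\right) B{\left(-5 \right)} = 27 \left(-1\right) \left(-1 - 5\right) = \left(-27\right) \left(-6\right) = 162$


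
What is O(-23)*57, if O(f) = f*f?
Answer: 30153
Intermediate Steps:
O(f) = f**2
O(-23)*57 = (-23)**2*57 = 529*57 = 30153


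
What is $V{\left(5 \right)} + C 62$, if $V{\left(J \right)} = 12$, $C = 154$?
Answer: $9560$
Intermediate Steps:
$V{\left(5 \right)} + C 62 = 12 + 154 \cdot 62 = 12 + 9548 = 9560$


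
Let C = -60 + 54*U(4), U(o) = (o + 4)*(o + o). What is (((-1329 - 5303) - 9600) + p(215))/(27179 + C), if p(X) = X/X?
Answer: -16231/30575 ≈ -0.53086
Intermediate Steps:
U(o) = 2*o*(4 + o) (U(o) = (4 + o)*(2*o) = 2*o*(4 + o))
p(X) = 1
C = 3396 (C = -60 + 54*(2*4*(4 + 4)) = -60 + 54*(2*4*8) = -60 + 54*64 = -60 + 3456 = 3396)
(((-1329 - 5303) - 9600) + p(215))/(27179 + C) = (((-1329 - 5303) - 9600) + 1)/(27179 + 3396) = ((-6632 - 9600) + 1)/30575 = (-16232 + 1)*(1/30575) = -16231*1/30575 = -16231/30575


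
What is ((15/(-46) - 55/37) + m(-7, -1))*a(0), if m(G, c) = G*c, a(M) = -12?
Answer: -52974/851 ≈ -62.249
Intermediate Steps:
((15/(-46) - 55/37) + m(-7, -1))*a(0) = ((15/(-46) - 55/37) - 7*(-1))*(-12) = ((15*(-1/46) - 55*1/37) + 7)*(-12) = ((-15/46 - 55/37) + 7)*(-12) = (-3085/1702 + 7)*(-12) = (8829/1702)*(-12) = -52974/851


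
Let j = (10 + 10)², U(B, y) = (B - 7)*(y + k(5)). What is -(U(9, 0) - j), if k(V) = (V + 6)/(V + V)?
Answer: 1989/5 ≈ 397.80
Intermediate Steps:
k(V) = (6 + V)/(2*V) (k(V) = (6 + V)/((2*V)) = (6 + V)*(1/(2*V)) = (6 + V)/(2*V))
U(B, y) = (-7 + B)*(11/10 + y) (U(B, y) = (B - 7)*(y + (½)*(6 + 5)/5) = (-7 + B)*(y + (½)*(⅕)*11) = (-7 + B)*(y + 11/10) = (-7 + B)*(11/10 + y))
j = 400 (j = 20² = 400)
-(U(9, 0) - j) = -((-77/10 - 7*0 + (11/10)*9 + 9*0) - 1*400) = -((-77/10 + 0 + 99/10 + 0) - 400) = -(11/5 - 400) = -1*(-1989/5) = 1989/5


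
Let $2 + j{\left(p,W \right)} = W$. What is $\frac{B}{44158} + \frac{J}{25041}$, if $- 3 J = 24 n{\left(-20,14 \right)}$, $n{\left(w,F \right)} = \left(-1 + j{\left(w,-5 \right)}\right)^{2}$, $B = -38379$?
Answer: $- \frac{983657435}{1105760478} \approx -0.88958$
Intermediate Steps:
$j{\left(p,W \right)} = -2 + W$
$n{\left(w,F \right)} = 64$ ($n{\left(w,F \right)} = \left(-1 - 7\right)^{2} = \left(-8\right)^{2} = 64$)
$J = -512$ ($J = - \frac{24 \cdot 64}{3} = \left(- \frac{1}{3}\right) 1536 = -512$)
$\frac{B}{44158} + \frac{J}{25041} = - \frac{38379}{44158} - \frac{512}{25041} = - \frac{983657435}{1105760478}$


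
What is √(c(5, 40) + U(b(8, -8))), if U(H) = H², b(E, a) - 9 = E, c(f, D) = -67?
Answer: √222 ≈ 14.900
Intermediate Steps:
b(E, a) = 9 + E
√(c(5, 40) + U(b(8, -8))) = √(-67 + (9 + 8)²) = √(-67 + 17²) = √(-67 + 289) = √222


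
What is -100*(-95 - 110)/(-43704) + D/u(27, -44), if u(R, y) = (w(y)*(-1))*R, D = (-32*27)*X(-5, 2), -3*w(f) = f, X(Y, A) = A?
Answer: 468073/120186 ≈ 3.8946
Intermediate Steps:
w(f) = -f/3
D = -1728 (D = -32*27*2 = -864*2 = -1728)
u(R, y) = R*y/3 (u(R, y) = (-y/3*(-1))*R = (y/3)*R = R*y/3)
-100*(-95 - 110)/(-43704) + D/u(27, -44) = -100*(-95 - 110)/(-43704) - 1728/((⅓)*27*(-44)) = -100*(-205)*(-1/43704) - 1728/(-396) = 20500*(-1/43704) - 1728*(-1/396) = -5125/10926 + 48/11 = 468073/120186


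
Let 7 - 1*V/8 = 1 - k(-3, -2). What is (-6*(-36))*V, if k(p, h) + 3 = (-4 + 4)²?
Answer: 5184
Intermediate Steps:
k(p, h) = -3 (k(p, h) = -3 + (-4 + 4)² = -3 + 0² = -3 + 0 = -3)
V = 24 (V = 56 - 8*(1 - 1*(-3)) = 56 - 8*(1 + 3) = 56 - 8*4 = 56 - 32 = 24)
(-6*(-36))*V = -6*(-36)*24 = 216*24 = 5184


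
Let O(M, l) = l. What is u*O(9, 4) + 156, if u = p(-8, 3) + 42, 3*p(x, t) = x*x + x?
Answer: 1196/3 ≈ 398.67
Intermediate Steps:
p(x, t) = x/3 + x²/3 (p(x, t) = (x*x + x)/3 = (x² + x)/3 = (x + x²)/3 = x/3 + x²/3)
u = 182/3 (u = (⅓)*(-8)*(1 - 8) + 42 = (⅓)*(-8)*(-7) + 42 = 56/3 + 42 = 182/3 ≈ 60.667)
u*O(9, 4) + 156 = (182/3)*4 + 156 = 728/3 + 156 = 1196/3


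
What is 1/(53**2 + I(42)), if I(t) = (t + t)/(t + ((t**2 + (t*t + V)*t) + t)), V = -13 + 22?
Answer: 1817/5103955 ≈ 0.00035600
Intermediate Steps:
V = 9
I(t) = 2*t/(t**2 + 2*t + t*(9 + t**2)) (I(t) = (t + t)/(t + ((t**2 + (t*t + 9)*t) + t)) = (2*t)/(t + ((t**2 + (t**2 + 9)*t) + t)) = (2*t)/(t + ((t**2 + (9 + t**2)*t) + t)) = (2*t)/(t + ((t**2 + t*(9 + t**2)) + t)) = (2*t)/(t + (t + t**2 + t*(9 + t**2))) = (2*t)/(t**2 + 2*t + t*(9 + t**2)) = 2*t/(t**2 + 2*t + t*(9 + t**2)))
1/(53**2 + I(42)) = 1/(53**2 + 2/(11 + 42 + 42**2)) = 1/(2809 + 2/(11 + 42 + 1764)) = 1/(2809 + 2/1817) = 1/(5103955/1817) = 1817/5103955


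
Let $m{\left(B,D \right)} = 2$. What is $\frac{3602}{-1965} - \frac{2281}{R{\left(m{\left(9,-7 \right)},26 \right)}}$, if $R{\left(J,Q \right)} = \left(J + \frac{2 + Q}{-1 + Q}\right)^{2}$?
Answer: $- \frac{941089231}{3985020} \approx -236.16$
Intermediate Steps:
$R{\left(J,Q \right)} = \left(J + \frac{2 + Q}{-1 + Q}\right)^{2}$
$\frac{3602}{-1965} - \frac{2281}{R{\left(m{\left(9,-7 \right)},26 \right)}} = \frac{3602}{-1965} - \frac{2281}{\frac{1}{\left(-1 + 26\right)^{2}} \left(2 + 26 - 2 + 2 \cdot 26\right)^{2}} = 3602 \left(- \frac{1}{1965}\right) - \frac{2281}{\frac{1}{625} \left(2 + 26 - 2 + 52\right)^{2}} = - \frac{3602}{1965} - \frac{2281}{\frac{1}{625} \cdot 78^{2}} = - \frac{3602}{1965} - \frac{2281}{\frac{1}{625} \cdot 6084} = - \frac{3602}{1965} - \frac{2281}{\frac{6084}{625}} = - \frac{3602}{1965} - \frac{1425625}{6084} = - \frac{941089231}{3985020}$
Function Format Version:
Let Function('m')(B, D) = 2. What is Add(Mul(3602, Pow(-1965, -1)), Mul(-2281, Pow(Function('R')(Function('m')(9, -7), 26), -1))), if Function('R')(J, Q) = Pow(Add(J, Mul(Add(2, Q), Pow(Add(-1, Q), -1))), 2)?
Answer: Rational(-941089231, 3985020) ≈ -236.16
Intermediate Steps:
Function('R')(J, Q) = Pow(Add(J, Mul(Pow(Add(-1, Q), -1), Add(2, Q))), 2)
Add(Mul(3602, Pow(-1965, -1)), Mul(-2281, Pow(Function('R')(Function('m')(9, -7), 26), -1))) = Add(Mul(3602, Pow(-1965, -1)), Mul(-2281, Pow(Mul(Pow(Add(-1, 26), -2), Pow(Add(2, 26, Mul(-1, 2), Mul(2, 26)), 2)), -1))) = Add(Mul(3602, Rational(-1, 1965)), Mul(-2281, Pow(Mul(Pow(25, -2), Pow(Add(2, 26, -2, 52), 2)), -1))) = Add(Rational(-3602, 1965), Mul(-2281, Pow(Mul(Rational(1, 625), Pow(78, 2)), -1))) = Add(Rational(-3602, 1965), Mul(-2281, Pow(Mul(Rational(1, 625), 6084), -1))) = Add(Rational(-3602, 1965), Mul(-2281, Pow(Rational(6084, 625), -1))) = Add(Rational(-3602, 1965), Mul(-2281, Rational(625, 6084))) = Add(Rational(-3602, 1965), Rational(-1425625, 6084)) = Rational(-941089231, 3985020)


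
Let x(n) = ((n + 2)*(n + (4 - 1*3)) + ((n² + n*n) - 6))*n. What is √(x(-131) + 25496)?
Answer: I*√6666770 ≈ 2582.0*I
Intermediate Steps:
x(n) = n*(-6 + 2*n² + (1 + n)*(2 + n)) (x(n) = ((2 + n)*(n + (4 - 3)) + ((n² + n²) - 6))*n = ((2 + n)*(n + 1) + (2*n² - 6))*n = ((2 + n)*(1 + n) + (-6 + 2*n²))*n = ((1 + n)*(2 + n) + (-6 + 2*n²))*n = (-6 + 2*n² + (1 + n)*(2 + n))*n = n*(-6 + 2*n² + (1 + n)*(2 + n)))
√(x(-131) + 25496) = √(-131*(-4 + 3*(-131) + 3*(-131)²) + 25496) = √(-131*(-4 - 393 + 3*17161) + 25496) = √(-131*(-4 - 393 + 51483) + 25496) = √(-131*51086 + 25496) = √(-6692266 + 25496) = √(-6666770) = I*√6666770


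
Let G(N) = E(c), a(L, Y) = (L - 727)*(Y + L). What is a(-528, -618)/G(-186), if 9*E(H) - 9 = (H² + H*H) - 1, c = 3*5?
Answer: 6472035/229 ≈ 28262.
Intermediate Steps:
a(L, Y) = (-727 + L)*(L + Y)
c = 15
E(H) = 8/9 + 2*H²/9 (E(H) = 1 + ((H² + H*H) - 1)/9 = 1 + ((H² + H²) - 1)/9 = 1 + (2*H² - 1)/9 = 1 + (-1 + 2*H²)/9 = 1 + (-⅑ + 2*H²/9) = 8/9 + 2*H²/9)
G(N) = 458/9 (G(N) = 8/9 + (2/9)*15² = 8/9 + (2/9)*225 = 8/9 + 50 = 458/9)
a(-528, -618)/G(-186) = ((-528)² - 727*(-528) - 727*(-618) - 528*(-618))/(458/9) = (278784 + 383856 + 449286 + 326304)*(9/458) = 1438230*(9/458) = 6472035/229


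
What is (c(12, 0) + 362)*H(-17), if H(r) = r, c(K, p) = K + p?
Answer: -6358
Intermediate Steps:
(c(12, 0) + 362)*H(-17) = ((12 + 0) + 362)*(-17) = (12 + 362)*(-17) = 374*(-17) = -6358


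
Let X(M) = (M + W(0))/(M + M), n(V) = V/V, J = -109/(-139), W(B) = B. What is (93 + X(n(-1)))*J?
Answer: 20383/278 ≈ 73.320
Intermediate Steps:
J = 109/139 (J = -109*(-1/139) = 109/139 ≈ 0.78417)
n(V) = 1
X(M) = 1/2 (X(M) = (M + 0)/(M + M) = M/((2*M)) = M*(1/(2*M)) = 1/2)
(93 + X(n(-1)))*J = (93 + 1/2)*(109/139) = (187/2)*(109/139) = 20383/278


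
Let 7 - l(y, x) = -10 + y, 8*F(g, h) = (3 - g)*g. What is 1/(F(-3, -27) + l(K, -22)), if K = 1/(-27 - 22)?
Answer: 196/2895 ≈ 0.067703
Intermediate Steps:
F(g, h) = g*(3 - g)/8 (F(g, h) = ((3 - g)*g)/8 = (g*(3 - g))/8 = g*(3 - g)/8)
K = -1/49 (K = 1/(-49) = -1/49 ≈ -0.020408)
l(y, x) = 17 - y (l(y, x) = 7 - (-10 + y) = 7 + (10 - y) = 17 - y)
1/(F(-3, -27) + l(K, -22)) = 1/((⅛)*(-3)*(3 - 1*(-3)) + (17 - 1*(-1/49))) = 1/((⅛)*(-3)*(3 + 3) + (17 + 1/49)) = 1/((⅛)*(-3)*6 + 834/49) = 1/(-9/4 + 834/49) = 1/(2895/196) = 196/2895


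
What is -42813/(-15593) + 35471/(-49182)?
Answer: 1552529663/766894926 ≈ 2.0244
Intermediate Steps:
-42813/(-15593) + 35471/(-49182) = -42813*(-1/15593) + 35471*(-1/49182) = 42813/15593 - 35471/49182 = 1552529663/766894926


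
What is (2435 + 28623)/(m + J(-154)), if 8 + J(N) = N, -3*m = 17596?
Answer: -46587/9041 ≈ -5.1529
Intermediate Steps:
m = -17596/3 (m = -⅓*17596 = -17596/3 ≈ -5865.3)
J(N) = -8 + N
(2435 + 28623)/(m + J(-154)) = (2435 + 28623)/(-17596/3 + (-8 - 154)) = 31058/(-17596/3 - 162) = 31058/(-18082/3) = 31058*(-3/18082) = -46587/9041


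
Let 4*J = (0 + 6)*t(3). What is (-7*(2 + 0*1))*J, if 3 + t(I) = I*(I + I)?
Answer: -315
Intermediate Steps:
t(I) = -3 + 2*I² (t(I) = -3 + I*(I + I) = -3 + I*(2*I) = -3 + 2*I²)
J = 45/2 (J = ((0 + 6)*(-3 + 2*3²))/4 = (6*(-3 + 2*9))/4 = (6*(-3 + 18))/4 = (6*15)/4 = (¼)*90 = 45/2 ≈ 22.500)
(-7*(2 + 0*1))*J = -7*(2 + 0*1)*(45/2) = -7*(2 + 0)*(45/2) = -7*2*(45/2) = -14*45/2 = -315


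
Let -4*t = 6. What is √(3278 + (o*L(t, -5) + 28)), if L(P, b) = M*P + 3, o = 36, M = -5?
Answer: 2*√921 ≈ 60.696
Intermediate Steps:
t = -3/2 (t = -¼*6 = -3/2 ≈ -1.5000)
L(P, b) = 3 - 5*P (L(P, b) = -5*P + 3 = 3 - 5*P)
√(3278 + (o*L(t, -5) + 28)) = √(3278 + (36*(3 - 5*(-3/2)) + 28)) = √(3278 + (36*(3 + 15/2) + 28)) = √(3278 + (36*(21/2) + 28)) = √(3278 + (378 + 28)) = √(3278 + 406) = √3684 = 2*√921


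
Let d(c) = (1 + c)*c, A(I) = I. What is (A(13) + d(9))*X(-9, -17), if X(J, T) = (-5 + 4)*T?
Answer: 1751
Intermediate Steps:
X(J, T) = -T
d(c) = c*(1 + c)
(A(13) + d(9))*X(-9, -17) = (13 + 9*(1 + 9))*(-1*(-17)) = (13 + 9*10)*17 = (13 + 90)*17 = 103*17 = 1751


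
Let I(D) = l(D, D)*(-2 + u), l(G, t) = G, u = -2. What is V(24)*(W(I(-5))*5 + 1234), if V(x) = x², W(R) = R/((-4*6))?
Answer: 708384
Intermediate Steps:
I(D) = -4*D (I(D) = D*(-2 - 2) = D*(-4) = -4*D)
W(R) = -R/24 (W(R) = R/(-24) = R*(-1/24) = -R/24)
V(24)*(W(I(-5))*5 + 1234) = 24²*(-(-1)*(-5)/6*5 + 1234) = 576*(-1/24*20*5 + 1234) = 576*(-⅚*5 + 1234) = 576*(-25/6 + 1234) = 576*(7379/6) = 708384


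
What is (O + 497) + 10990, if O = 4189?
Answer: 15676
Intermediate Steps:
(O + 497) + 10990 = (4189 + 497) + 10990 = 4686 + 10990 = 15676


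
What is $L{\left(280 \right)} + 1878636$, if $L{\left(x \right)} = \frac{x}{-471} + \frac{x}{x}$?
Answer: $\frac{884837747}{471} \approx 1.8786 \cdot 10^{6}$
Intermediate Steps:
$L{\left(x \right)} = 1 - \frac{x}{471}$ ($L{\left(x \right)} = x \left(- \frac{1}{471}\right) + 1 = - \frac{x}{471} + 1 = 1 - \frac{x}{471}$)
$L{\left(280 \right)} + 1878636 = \left(1 - \frac{280}{471}\right) + 1878636 = \frac{191}{471} + 1878636 = \frac{884837747}{471}$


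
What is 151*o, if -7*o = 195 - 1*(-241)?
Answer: -65836/7 ≈ -9405.1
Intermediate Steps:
o = -436/7 (o = -(195 - 1*(-241))/7 = -(195 + 241)/7 = -1/7*436 = -436/7 ≈ -62.286)
151*o = 151*(-436/7) = -65836/7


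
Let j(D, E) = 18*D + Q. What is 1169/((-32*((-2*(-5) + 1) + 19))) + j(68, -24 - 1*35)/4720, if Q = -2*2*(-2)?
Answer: -54187/56640 ≈ -0.95669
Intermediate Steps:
Q = 8 (Q = -4*(-2) = 8)
j(D, E) = 8 + 18*D (j(D, E) = 18*D + 8 = 8 + 18*D)
1169/((-32*((-2*(-5) + 1) + 19))) + j(68, -24 - 1*35)/4720 = 1169/((-32*((-2*(-5) + 1) + 19))) + (8 + 18*68)/4720 = 1169/((-32*((10 + 1) + 19))) + (8 + 1224)*(1/4720) = 1169/((-32*(11 + 19))) + 1232*(1/4720) = 1169/((-32*30)) + 77/295 = 1169/(-960) + 77/295 = 1169*(-1/960) + 77/295 = -1169/960 + 77/295 = -54187/56640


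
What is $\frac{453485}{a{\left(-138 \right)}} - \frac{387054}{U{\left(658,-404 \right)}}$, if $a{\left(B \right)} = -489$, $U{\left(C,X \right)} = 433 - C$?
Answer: $\frac{9692809}{12225} \approx 792.87$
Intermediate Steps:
$\frac{453485}{a{\left(-138 \right)}} - \frac{387054}{U{\left(658,-404 \right)}} = \frac{453485}{-489} - \frac{387054}{433 - 658} = 453485 \left(- \frac{1}{489}\right) - \frac{387054}{433 - 658} = - \frac{453485}{489} - \frac{387054}{-225} = - \frac{453485}{489} - - \frac{43006}{25} = - \frac{453485}{489} + \frac{43006}{25} = \frac{9692809}{12225}$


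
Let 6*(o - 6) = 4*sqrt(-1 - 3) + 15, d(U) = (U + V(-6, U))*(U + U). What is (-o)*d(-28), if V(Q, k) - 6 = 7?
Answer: -7140 - 1120*I ≈ -7140.0 - 1120.0*I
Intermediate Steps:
V(Q, k) = 13 (V(Q, k) = 6 + 7 = 13)
d(U) = 2*U*(13 + U) (d(U) = (U + 13)*(U + U) = (13 + U)*(2*U) = 2*U*(13 + U))
o = 17/2 + 4*I/3 (o = 6 + (4*sqrt(-1 - 3) + 15)/6 = 6 + (4*sqrt(-4) + 15)/6 = 6 + (4*(2*I) + 15)/6 = 6 + (8*I + 15)/6 = 6 + (15 + 8*I)/6 = 6 + (5/2 + 4*I/3) = 17/2 + 4*I/3 ≈ 8.5 + 1.3333*I)
(-o)*d(-28) = (-(17/2 + 4*I/3))*(2*(-28)*(13 - 28)) = (-17/2 - 4*I/3)*(2*(-28)*(-15)) = (-17/2 - 4*I/3)*840 = -7140 - 1120*I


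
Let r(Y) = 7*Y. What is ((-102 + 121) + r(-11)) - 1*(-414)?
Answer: 356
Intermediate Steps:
((-102 + 121) + r(-11)) - 1*(-414) = ((-102 + 121) + 7*(-11)) - 1*(-414) = (19 - 77) + 414 = -58 + 414 = 356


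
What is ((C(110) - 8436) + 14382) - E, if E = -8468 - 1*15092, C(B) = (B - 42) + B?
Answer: 29684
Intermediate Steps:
C(B) = -42 + 2*B (C(B) = (-42 + B) + B = -42 + 2*B)
E = -23560 (E = -8468 - 15092 = -23560)
((C(110) - 8436) + 14382) - E = (((-42 + 2*110) - 8436) + 14382) - 1*(-23560) = (((-42 + 220) - 8436) + 14382) + 23560 = ((178 - 8436) + 14382) + 23560 = (-8258 + 14382) + 23560 = 6124 + 23560 = 29684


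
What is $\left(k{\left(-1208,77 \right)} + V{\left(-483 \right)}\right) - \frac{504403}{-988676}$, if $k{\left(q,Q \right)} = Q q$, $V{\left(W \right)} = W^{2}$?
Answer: $\frac{138685052951}{988676} \approx 1.4027 \cdot 10^{5}$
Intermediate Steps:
$\left(k{\left(-1208,77 \right)} + V{\left(-483 \right)}\right) - \frac{504403}{-988676} = \left(77 \left(-1208\right) + \left(-483\right)^{2}\right) - \frac{504403}{-988676} = \left(-93016 + 233289\right) - - \frac{504403}{988676} = 140273 + \frac{504403}{988676} = \frac{138685052951}{988676}$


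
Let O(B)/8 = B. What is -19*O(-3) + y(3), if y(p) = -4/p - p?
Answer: 1355/3 ≈ 451.67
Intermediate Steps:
O(B) = 8*B
y(p) = -p - 4/p
-19*O(-3) + y(3) = -152*(-3) + (-1*3 - 4/3) = -19*(-24) + (-3 - 4*⅓) = 456 + (-3 - 4/3) = 456 - 13/3 = 1355/3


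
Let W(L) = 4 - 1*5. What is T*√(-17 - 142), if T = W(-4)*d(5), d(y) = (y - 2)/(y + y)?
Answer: -3*I*√159/10 ≈ -3.7829*I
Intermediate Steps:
W(L) = -1 (W(L) = 4 - 5 = -1)
d(y) = (-2 + y)/(2*y) (d(y) = (-2 + y)/((2*y)) = (-2 + y)*(1/(2*y)) = (-2 + y)/(2*y))
T = -3/10 (T = -(-2 + 5)/(2*5) = -3/(2*5) = -1*3/10 = -3/10 ≈ -0.30000)
T*√(-17 - 142) = -3*√(-17 - 142)/10 = -3*I*√159/10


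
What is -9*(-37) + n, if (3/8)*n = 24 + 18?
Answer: 445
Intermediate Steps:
n = 112 (n = 8*(24 + 18)/3 = (8/3)*42 = 112)
-9*(-37) + n = -9*(-37) + 112 = 333 + 112 = 445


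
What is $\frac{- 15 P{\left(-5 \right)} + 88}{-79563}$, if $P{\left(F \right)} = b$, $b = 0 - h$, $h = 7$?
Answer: $- \frac{193}{79563} \approx -0.0024257$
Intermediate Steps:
$b = -7$ ($b = 0 - 7 = -7$)
$P{\left(F \right)} = -7$
$\frac{- 15 P{\left(-5 \right)} + 88}{-79563} = \frac{\left(-15\right) \left(-7\right) + 88}{-79563} = \left(105 + 88\right) \left(- \frac{1}{79563}\right) = 193 \left(- \frac{1}{79563}\right) = - \frac{193}{79563}$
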